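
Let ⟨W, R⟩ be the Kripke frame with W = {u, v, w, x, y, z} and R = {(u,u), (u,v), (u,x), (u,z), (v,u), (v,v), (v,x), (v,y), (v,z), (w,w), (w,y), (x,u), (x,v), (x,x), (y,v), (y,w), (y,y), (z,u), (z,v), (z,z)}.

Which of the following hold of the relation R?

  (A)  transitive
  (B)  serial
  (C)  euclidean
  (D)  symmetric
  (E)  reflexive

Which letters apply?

B, D, E

(A) not transitive: u R v and v R y but not u R y.
(B) serial: every world has an R-successor.
(C) not euclidean: u R x and u R z but not x R z.
(D) symmetric: every R-edge is matched by its reverse.
(E) reflexive: each world relates to itself.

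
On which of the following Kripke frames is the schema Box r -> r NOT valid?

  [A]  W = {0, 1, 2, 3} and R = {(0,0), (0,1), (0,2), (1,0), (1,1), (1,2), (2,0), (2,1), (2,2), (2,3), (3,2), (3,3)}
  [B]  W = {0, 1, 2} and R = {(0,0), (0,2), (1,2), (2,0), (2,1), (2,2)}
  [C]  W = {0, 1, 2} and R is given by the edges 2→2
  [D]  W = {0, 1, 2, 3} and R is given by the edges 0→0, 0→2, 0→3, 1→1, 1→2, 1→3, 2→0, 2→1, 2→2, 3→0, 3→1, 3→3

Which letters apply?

The schema Box r -> r is axiom T; it is valid on a frame iff R is reflexive.
(A) R is reflexive (each world relates to itself), so the schema is valid here.
(B) R is not reflexive (not 1 R 1), so the schema fails here.
(C) R is not reflexive (not 0 R 0), so the schema fails here.
(D) R is reflexive (each world relates to itself), so the schema is valid here.

B, C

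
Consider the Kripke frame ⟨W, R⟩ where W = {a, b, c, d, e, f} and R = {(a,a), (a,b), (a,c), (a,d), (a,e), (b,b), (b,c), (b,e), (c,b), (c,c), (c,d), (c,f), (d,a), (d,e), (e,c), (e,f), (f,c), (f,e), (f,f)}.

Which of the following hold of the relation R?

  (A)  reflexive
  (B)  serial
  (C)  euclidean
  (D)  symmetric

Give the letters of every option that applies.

B

(A) not reflexive: not d R d.
(B) serial: every world has an R-successor.
(C) not euclidean: a R b and a R a but not b R a.
(D) not symmetric: a R b but not b R a.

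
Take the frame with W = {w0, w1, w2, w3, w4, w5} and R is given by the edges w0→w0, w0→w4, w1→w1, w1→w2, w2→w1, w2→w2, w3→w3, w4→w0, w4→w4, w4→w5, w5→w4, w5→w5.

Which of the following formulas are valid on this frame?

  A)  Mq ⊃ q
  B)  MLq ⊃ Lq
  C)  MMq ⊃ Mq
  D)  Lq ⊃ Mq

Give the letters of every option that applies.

D

R is not transitive: w0 R w4 and w4 R w5 but not w0 R w5.
R is not euclidean: w4 R w0 and w4 R w5 but not w0 R w5.
R is serial: every world has an R-successor.
R is not a subset of the identity: w0 R w4 with w0 ≠ w4.
(A) Mq ⊃ q is the converse of T; it holds exactly when R ⊆ identity. Here R ⊄ identity — not valid.
(B) MLq ⊃ Lq is the dual of axiom 5, which corresponds to the euclidean property. R is not euclidean — not valid.
(C) MMq ⊃ Mq (the dual of axiom 4) characterises the transitive frames. R is not transitive — not valid.
(D) Lq ⊃ Mq is axiom D, which corresponds to seriality. R is serial — valid.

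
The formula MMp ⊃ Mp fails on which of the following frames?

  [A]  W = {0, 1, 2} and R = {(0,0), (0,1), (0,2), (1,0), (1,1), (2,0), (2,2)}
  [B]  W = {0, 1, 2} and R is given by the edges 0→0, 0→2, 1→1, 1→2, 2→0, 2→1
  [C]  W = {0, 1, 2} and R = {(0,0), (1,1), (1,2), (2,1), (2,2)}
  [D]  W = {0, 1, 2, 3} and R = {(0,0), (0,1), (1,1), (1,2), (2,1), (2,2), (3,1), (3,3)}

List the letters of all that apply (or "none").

A, B, D

The schema MMp ⊃ Mp is the dual of axiom 4; it is valid on a frame iff R is transitive.
(A) R is not transitive (1 R 0 and 0 R 2 but not 1 R 2), so the schema fails here.
(B) R is not transitive (0 R 2 and 2 R 1 but not 0 R 1), so the schema fails here.
(C) R is transitive (R is closed under composition), so the schema is valid here.
(D) R is not transitive (0 R 1 and 1 R 2 but not 0 R 2), so the schema fails here.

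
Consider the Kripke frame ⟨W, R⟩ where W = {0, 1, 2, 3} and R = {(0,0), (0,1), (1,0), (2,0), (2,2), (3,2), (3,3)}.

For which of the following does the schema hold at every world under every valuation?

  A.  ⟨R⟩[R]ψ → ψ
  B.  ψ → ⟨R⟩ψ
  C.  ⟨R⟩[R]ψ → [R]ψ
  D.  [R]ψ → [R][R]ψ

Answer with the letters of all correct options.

R is not reflexive: not 1 R 1.
R is not symmetric: 2 R 0 but not 0 R 2.
R is not transitive: 1 R 0 and 0 R 1 but not 1 R 1.
R is not euclidean: 2 R 0 and 2 R 2 but not 0 R 2.
(A) the dual of axiom B: valid iff R is symmetric. R is not symmetric — not valid.
(B) ψ → ⟨R⟩ψ is the dual of axiom T, which corresponds to reflexivity. R is not reflexive — not valid.
(C) the dual of axiom 5: valid iff R is euclidean. R is not euclidean — not valid.
(D) [R]ψ → [R][R]ψ is axiom 4, which corresponds to transitivity. R is not transitive — not valid.

none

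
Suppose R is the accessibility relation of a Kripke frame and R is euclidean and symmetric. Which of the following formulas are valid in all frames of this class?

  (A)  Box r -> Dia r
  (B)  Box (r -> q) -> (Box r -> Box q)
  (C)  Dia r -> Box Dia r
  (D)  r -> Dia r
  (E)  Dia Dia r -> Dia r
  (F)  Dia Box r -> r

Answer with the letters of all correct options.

A symmetric euclidean relation is transitive (uRv and vRw give vRu by symmetry, then uRw by the euclidean condition, applied at v).
(A) axiom D: valid iff R is serial. Such an R need not be serial — not valid.
(B) Box (r -> q) -> (Box r -> Box q) is the K axiom; it holds on all frames — valid.
(C) Dia r -> Box Dia r (axiom 5) characterises the euclidean frames. Every such R is euclidean — valid.
(D) the dual of axiom T: valid iff R is reflexive. Such an R need not be reflexive — not valid.
(E) Dia Dia r -> Dia r is the dual of axiom 4; it is valid on a frame exactly when R is transitive. Every such R is transitive, so valid.
(F) Dia Box r -> r (the dual of axiom B) characterises the symmetric frames. Every such R is symmetric — valid.

B, C, E, F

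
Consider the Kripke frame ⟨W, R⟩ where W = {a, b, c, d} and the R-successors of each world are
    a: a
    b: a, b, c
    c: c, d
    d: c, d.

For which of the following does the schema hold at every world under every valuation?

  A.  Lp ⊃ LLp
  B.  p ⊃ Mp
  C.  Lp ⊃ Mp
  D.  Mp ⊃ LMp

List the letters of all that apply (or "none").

R is reflexive: each world relates to itself.
R is not transitive: b R c and c R d but not b R d.
R is not euclidean: b R a and b R b but not a R b.
R is serial: every world has an R-successor.
(A) Lp ⊃ LLp is axiom 4, which corresponds to transitivity. R is not transitive — not valid.
(B) p ⊃ Mp is the dual of axiom T, which corresponds to reflexivity. R is reflexive — valid.
(C) Lp ⊃ Mp is axiom D, which corresponds to seriality. R is serial — valid.
(D) axiom 5: valid iff R is euclidean. R is not euclidean — not valid.

B, C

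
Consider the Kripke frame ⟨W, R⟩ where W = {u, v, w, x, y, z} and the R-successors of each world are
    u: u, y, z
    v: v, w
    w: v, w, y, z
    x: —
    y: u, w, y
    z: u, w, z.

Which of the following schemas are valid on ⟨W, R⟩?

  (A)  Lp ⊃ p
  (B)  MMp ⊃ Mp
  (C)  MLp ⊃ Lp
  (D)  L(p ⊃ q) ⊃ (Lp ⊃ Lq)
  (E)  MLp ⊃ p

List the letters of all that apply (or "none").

R is not reflexive: not x R x.
R is symmetric: every R-edge is matched by its reverse.
R is not transitive: u R y and y R w but not u R w.
R is not euclidean: u R y and u R z but not y R z.
(A) Lp ⊃ p is axiom T; it is valid on a frame exactly when R is reflexive. R is not reflexive, so not valid.
(B) MMp ⊃ Mp is the dual of axiom 4, which corresponds to transitivity. R is not transitive — not valid.
(C) MLp ⊃ Lp (the dual of axiom 5) characterises the euclidean frames. R is not euclidean — not valid.
(D) L(p ⊃ q) ⊃ (Lp ⊃ Lq) is the K axiom; it holds on all frames — valid.
(E) MLp ⊃ p is the dual of axiom B, which corresponds to symmetry. R is symmetric — valid.

D, E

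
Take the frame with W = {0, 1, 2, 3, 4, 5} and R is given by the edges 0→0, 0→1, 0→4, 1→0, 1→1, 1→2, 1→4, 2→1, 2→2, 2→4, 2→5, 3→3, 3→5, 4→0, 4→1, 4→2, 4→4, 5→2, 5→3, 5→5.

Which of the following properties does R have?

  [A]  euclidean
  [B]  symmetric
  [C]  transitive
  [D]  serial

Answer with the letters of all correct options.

(A) not euclidean: 1 R 0 and 1 R 2 but not 0 R 2.
(B) symmetric: every R-edge is matched by its reverse.
(C) not transitive: 0 R 1 and 1 R 2 but not 0 R 2.
(D) serial: every world has an R-successor.

B, D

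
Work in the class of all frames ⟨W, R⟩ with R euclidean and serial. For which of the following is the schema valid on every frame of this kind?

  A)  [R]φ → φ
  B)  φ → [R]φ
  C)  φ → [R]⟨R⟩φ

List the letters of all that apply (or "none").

none

(A) [R]φ → φ (axiom T) characterises the reflexive frames. Such an R need not be reflexive — not valid.
(B) φ → [R]φ (equivalent to ◇p→p) corresponds to R being a subset of the identity. Such an R need not be a subset of the identity, so not valid.
(C) φ → [R]⟨R⟩φ is axiom B; it is valid on a frame exactly when R is symmetric. Such an R need not be symmetric, so not valid.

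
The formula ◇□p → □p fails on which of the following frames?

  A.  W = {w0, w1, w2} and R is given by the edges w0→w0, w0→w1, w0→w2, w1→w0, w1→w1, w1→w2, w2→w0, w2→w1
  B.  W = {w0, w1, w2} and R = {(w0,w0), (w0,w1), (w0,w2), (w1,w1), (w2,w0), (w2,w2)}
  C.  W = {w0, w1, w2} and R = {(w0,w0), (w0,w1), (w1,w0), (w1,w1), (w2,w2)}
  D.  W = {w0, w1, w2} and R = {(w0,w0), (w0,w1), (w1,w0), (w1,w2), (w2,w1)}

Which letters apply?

A, B, D

The schema ◇□p → □p is the dual of axiom 5; it is valid on a frame iff R is euclidean.
(A) R is not euclidean (w0 R w2 and w0 R w2 but not w2 R w2), so the schema fails here.
(B) R is not euclidean (w0 R w1 and w0 R w0 but not w1 R w0), so the schema fails here.
(C) R is euclidean (any two R-successors of the same world are R-related), so the schema is valid here.
(D) R is not euclidean (w1 R w0 and w1 R w2 but not w0 R w2), so the schema fails here.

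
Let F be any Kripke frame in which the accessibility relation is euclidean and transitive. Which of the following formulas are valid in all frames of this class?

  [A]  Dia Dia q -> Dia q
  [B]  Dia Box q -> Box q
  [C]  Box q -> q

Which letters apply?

A, B

(A) Dia Dia q -> Dia q (the dual of axiom 4) characterises the transitive frames. Every such R is transitive — valid.
(B) Dia Box q -> Box q is the dual of axiom 5; it is valid on a frame exactly when R is euclidean. Every such R is euclidean, so valid.
(C) Box q -> q is axiom T, which corresponds to reflexivity. Such an R need not be reflexive — not valid.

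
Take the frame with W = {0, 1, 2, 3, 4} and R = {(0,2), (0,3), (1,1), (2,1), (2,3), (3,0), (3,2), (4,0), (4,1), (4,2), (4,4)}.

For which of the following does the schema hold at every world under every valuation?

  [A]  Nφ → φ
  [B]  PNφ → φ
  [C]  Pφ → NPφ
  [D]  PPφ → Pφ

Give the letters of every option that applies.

R is not reflexive: not 0 R 0.
R is not symmetric: 0 R 2 but not 2 R 0.
R is not transitive: 0 R 2 and 2 R 1 but not 0 R 1.
R is not euclidean: 2 R 1 and 2 R 3 but not 1 R 3.
(A) Nφ → φ is axiom T; it is valid on a frame exactly when R is reflexive. R is not reflexive, so not valid.
(B) PNφ → φ (the dual of axiom B) characterises the symmetric frames. R is not symmetric — not valid.
(C) Pφ → NPφ is axiom 5; it is valid on a frame exactly when R is euclidean. R is not euclidean, so not valid.
(D) PPφ → Pφ is the dual of axiom 4; it is valid on a frame exactly when R is transitive. R is not transitive, so not valid.

none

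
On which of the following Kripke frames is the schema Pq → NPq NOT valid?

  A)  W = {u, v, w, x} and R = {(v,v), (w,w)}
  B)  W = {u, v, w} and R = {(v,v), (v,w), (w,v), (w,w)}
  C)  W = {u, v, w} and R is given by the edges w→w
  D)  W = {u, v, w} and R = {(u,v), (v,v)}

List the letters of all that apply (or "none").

The schema Pq → NPq is axiom 5; it is valid on a frame iff R is euclidean.
(A) R is euclidean (any two R-successors of the same world are R-related), so the schema is valid here.
(B) R is euclidean (any two R-successors of the same world are R-related), so the schema is valid here.
(C) R is euclidean (any two R-successors of the same world are R-related), so the schema is valid here.
(D) R is euclidean (any two R-successors of the same world are R-related), so the schema is valid here.

none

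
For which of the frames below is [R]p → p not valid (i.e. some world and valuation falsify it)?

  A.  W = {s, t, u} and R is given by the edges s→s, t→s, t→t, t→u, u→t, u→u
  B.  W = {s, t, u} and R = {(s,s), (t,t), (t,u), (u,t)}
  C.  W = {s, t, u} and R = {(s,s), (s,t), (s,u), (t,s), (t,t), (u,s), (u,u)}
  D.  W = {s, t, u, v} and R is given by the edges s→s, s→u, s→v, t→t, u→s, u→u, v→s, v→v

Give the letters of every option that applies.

The schema [R]p → p is axiom T; it is valid on a frame iff R is reflexive.
(A) R is reflexive (each world relates to itself), so the schema is valid here.
(B) R is not reflexive (not u R u), so the schema fails here.
(C) R is reflexive (each world relates to itself), so the schema is valid here.
(D) R is reflexive (each world relates to itself), so the schema is valid here.

B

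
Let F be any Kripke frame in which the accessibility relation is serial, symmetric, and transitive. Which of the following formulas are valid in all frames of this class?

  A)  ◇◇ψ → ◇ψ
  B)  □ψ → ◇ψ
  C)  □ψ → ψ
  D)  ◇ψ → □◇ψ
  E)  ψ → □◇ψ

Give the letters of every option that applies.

A serial symmetric transitive relation is reflexive (take any v with uRv; symmetry gives vRu and transitivity gives uRu), hence an equivalence relation.
(A) ◇◇ψ → ◇ψ is the dual of axiom 4, which corresponds to transitivity. Every such R is transitive — valid.
(B) □ψ → ◇ψ (axiom D) characterises the serial frames. Every such R is serial — valid.
(C) □ψ → ψ (axiom T) characterises the reflexive frames. Every such R is reflexive — valid.
(D) ◇ψ → □◇ψ is axiom 5; it is valid on a frame exactly when R is euclidean. Every such R is euclidean, so valid.
(E) axiom B: valid iff R is symmetric. Every such R is symmetric — valid.

A, B, C, D, E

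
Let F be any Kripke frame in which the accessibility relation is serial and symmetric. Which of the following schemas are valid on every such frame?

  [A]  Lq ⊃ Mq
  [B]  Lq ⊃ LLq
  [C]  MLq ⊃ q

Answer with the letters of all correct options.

A, C

(A) Lq ⊃ Mq is axiom D; it is valid on a frame exactly when R is serial. Every such R is serial, so valid.
(B) Lq ⊃ LLq is axiom 4; it is valid on a frame exactly when R is transitive. Such an R need not be transitive, so not valid.
(C) MLq ⊃ q (the dual of axiom B) characterises the symmetric frames. Every such R is symmetric — valid.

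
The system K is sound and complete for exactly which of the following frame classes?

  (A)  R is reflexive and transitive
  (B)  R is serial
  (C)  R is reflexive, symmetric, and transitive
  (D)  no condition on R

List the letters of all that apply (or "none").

(A) this class determines S4, not K.
(B) this class determines D, not K.
(C) this class determines S5, not K.
(D) K is sound and complete for exactly this class.

D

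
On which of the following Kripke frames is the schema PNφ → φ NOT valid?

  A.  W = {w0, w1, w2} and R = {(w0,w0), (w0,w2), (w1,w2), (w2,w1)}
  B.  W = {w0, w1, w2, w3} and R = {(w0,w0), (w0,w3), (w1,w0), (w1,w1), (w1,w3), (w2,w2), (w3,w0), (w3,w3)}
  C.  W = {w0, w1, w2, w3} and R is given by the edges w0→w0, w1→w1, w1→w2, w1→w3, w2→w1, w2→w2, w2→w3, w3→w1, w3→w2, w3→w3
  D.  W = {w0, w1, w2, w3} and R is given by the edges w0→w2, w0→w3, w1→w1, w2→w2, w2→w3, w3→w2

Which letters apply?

The schema PNφ → φ is the dual of axiom B; it is valid on a frame iff R is symmetric.
(A) R is not symmetric (w0 R w2 but not w2 R w0), so the schema fails here.
(B) R is not symmetric (w1 R w0 but not w0 R w1), so the schema fails here.
(C) R is symmetric (every R-edge is matched by its reverse), so the schema is valid here.
(D) R is not symmetric (w0 R w2 but not w2 R w0), so the schema fails here.

A, B, D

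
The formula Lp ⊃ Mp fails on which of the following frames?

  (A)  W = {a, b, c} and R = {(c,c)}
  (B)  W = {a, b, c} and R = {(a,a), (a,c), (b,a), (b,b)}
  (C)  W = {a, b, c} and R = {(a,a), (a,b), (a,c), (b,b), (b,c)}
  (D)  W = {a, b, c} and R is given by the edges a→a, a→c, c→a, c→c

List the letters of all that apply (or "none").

The schema Lp ⊃ Mp is axiom D; it is valid on a frame iff R is serial.
(A) R is not serial (a has no R-successor), so the schema fails here.
(B) R is not serial (c has no R-successor), so the schema fails here.
(C) R is not serial (c has no R-successor), so the schema fails here.
(D) R is not serial (b has no R-successor), so the schema fails here.

A, B, C, D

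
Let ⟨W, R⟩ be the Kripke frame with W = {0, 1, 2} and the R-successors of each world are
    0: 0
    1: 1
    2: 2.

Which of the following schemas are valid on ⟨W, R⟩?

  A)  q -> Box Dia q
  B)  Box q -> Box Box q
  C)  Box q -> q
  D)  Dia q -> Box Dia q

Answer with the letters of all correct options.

A, B, C, D

R is reflexive: each world relates to itself.
R is symmetric: every R-edge is matched by its reverse.
R is transitive: R is closed under composition.
R is euclidean: any two R-successors of the same world are R-related.
(A) q -> Box Dia q (axiom B) characterises the symmetric frames. R is symmetric — valid.
(B) Box q -> Box Box q is axiom 4; it is valid on a frame exactly when R is transitive. R is transitive, so valid.
(C) Box q -> q is axiom T; it is valid on a frame exactly when R is reflexive. R is reflexive, so valid.
(D) Dia q -> Box Dia q is axiom 5; it is valid on a frame exactly when R is euclidean. R is euclidean, so valid.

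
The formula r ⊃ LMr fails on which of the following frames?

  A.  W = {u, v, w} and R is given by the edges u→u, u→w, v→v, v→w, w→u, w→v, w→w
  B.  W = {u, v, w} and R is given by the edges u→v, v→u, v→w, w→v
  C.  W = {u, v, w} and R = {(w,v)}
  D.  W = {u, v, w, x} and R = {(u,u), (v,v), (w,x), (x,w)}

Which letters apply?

C

The schema r ⊃ LMr is axiom B; it is valid on a frame iff R is symmetric.
(A) R is symmetric (every R-edge is matched by its reverse), so the schema is valid here.
(B) R is symmetric (every R-edge is matched by its reverse), so the schema is valid here.
(C) R is not symmetric (w R v but not v R w), so the schema fails here.
(D) R is symmetric (every R-edge is matched by its reverse), so the schema is valid here.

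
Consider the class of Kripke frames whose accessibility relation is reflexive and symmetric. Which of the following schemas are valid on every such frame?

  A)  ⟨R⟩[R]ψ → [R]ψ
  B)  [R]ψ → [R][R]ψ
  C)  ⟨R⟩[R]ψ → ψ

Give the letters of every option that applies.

Reflexive relations are serial.
(A) the dual of axiom 5: valid iff R is euclidean. Such an R need not be euclidean — not valid.
(B) axiom 4: valid iff R is transitive. Such an R need not be transitive — not valid.
(C) ⟨R⟩[R]ψ → ψ (the dual of axiom B) characterises the symmetric frames. Every such R is symmetric — valid.

C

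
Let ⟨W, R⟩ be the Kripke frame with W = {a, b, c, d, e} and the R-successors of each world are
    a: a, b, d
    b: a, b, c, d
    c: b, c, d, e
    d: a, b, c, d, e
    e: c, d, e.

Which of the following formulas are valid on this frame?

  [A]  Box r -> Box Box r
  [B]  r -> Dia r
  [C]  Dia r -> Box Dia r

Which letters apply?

B

R is reflexive: each world relates to itself.
R is not transitive: a R b and b R c but not a R c.
R is not euclidean: b R a and b R c but not a R c.
(A) axiom 4: valid iff R is transitive. R is not transitive — not valid.
(B) the dual of axiom T: valid iff R is reflexive. R is reflexive — valid.
(C) Dia r -> Box Dia r is axiom 5, which corresponds to the euclidean property. R is not euclidean — not valid.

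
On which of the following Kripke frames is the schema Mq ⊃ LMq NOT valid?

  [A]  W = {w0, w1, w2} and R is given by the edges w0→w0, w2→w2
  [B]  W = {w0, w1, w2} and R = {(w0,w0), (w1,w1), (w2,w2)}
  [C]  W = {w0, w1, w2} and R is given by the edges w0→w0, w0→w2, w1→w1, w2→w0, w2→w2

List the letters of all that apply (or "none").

The schema Mq ⊃ LMq is axiom 5; it is valid on a frame iff R is euclidean.
(A) R is euclidean (any two R-successors of the same world are R-related), so the schema is valid here.
(B) R is euclidean (any two R-successors of the same world are R-related), so the schema is valid here.
(C) R is euclidean (any two R-successors of the same world are R-related), so the schema is valid here.

none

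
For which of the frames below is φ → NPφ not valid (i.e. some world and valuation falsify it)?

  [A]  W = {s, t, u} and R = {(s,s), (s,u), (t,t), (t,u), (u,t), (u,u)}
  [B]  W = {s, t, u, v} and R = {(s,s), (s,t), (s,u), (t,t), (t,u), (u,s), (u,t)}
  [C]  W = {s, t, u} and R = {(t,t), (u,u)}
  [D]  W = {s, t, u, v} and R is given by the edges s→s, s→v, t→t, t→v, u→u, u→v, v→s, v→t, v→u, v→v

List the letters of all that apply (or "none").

A, B

The schema φ → NPφ is axiom B; it is valid on a frame iff R is symmetric.
(A) R is not symmetric (s R u but not u R s), so the schema fails here.
(B) R is not symmetric (s R t but not t R s), so the schema fails here.
(C) R is symmetric (every R-edge is matched by its reverse), so the schema is valid here.
(D) R is symmetric (every R-edge is matched by its reverse), so the schema is valid here.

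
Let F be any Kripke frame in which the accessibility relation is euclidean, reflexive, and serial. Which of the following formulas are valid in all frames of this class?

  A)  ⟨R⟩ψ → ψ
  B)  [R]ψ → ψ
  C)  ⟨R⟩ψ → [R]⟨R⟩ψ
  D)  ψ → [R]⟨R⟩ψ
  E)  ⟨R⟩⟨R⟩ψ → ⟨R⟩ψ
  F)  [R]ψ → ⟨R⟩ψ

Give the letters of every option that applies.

B, C, D, E, F

A relation that is euclidean, reflexive, and serial is also symmetric and transitive.
(A) ⟨R⟩ψ → ψ is the converse of T; it holds exactly when R ⊆ identity. Such an R need not be a subset of the identity — not valid.
(B) [R]ψ → ψ is axiom T, which corresponds to reflexivity. Every such R is reflexive — valid.
(C) ⟨R⟩ψ → [R]⟨R⟩ψ (axiom 5) characterises the euclidean frames. Every such R is euclidean — valid.
(D) ψ → [R]⟨R⟩ψ is axiom B; it is valid on a frame exactly when R is symmetric. Every such R is symmetric, so valid.
(E) the dual of axiom 4: valid iff R is transitive. Every such R is transitive — valid.
(F) axiom D: valid iff R is serial. Every such R is serial — valid.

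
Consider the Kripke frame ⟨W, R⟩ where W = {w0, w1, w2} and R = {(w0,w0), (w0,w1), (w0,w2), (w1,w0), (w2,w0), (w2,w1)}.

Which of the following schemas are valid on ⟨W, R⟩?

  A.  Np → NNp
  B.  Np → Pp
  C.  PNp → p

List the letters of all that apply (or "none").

B

R is not symmetric: w2 R w1 but not w1 R w2.
R is not transitive: w1 R w0 and w0 R w1 but not w1 R w1.
R is serial: every world has an R-successor.
(A) Np → NNp is axiom 4; it is valid on a frame exactly when R is transitive. R is not transitive, so not valid.
(B) axiom D: valid iff R is serial. R is serial — valid.
(C) PNp → p (the dual of axiom B) characterises the symmetric frames. R is not symmetric — not valid.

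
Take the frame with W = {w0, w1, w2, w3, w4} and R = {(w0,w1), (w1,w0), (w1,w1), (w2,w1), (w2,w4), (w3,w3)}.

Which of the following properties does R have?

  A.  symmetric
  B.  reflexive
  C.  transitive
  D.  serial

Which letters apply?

(A) not symmetric: w2 R w1 but not w1 R w2.
(B) not reflexive: not w0 R w0.
(C) not transitive: w0 R w1 and w1 R w0 but not w0 R w0.
(D) not serial: w4 has no R-successor.

none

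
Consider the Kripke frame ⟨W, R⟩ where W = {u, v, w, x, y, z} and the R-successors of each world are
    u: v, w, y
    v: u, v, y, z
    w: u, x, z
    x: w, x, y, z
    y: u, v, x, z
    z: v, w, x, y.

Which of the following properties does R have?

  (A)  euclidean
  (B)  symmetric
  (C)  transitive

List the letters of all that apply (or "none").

(A) not euclidean: u R v and u R w but not v R w.
(B) symmetric: every R-edge is matched by its reverse.
(C) not transitive: u R v and v R u but not u R u.

B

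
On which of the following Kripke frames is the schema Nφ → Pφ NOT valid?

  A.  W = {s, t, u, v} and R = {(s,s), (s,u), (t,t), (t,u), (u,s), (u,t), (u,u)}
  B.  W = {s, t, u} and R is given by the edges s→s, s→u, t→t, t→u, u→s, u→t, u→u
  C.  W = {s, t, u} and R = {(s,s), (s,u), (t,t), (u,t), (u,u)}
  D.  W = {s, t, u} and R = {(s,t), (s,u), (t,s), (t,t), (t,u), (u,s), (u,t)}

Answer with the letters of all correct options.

A

The schema Nφ → Pφ is axiom D; it is valid on a frame iff R is serial.
(A) R is not serial (v has no R-successor), so the schema fails here.
(B) R is serial (every world has an R-successor), so the schema is valid here.
(C) R is serial (every world has an R-successor), so the schema is valid here.
(D) R is serial (every world has an R-successor), so the schema is valid here.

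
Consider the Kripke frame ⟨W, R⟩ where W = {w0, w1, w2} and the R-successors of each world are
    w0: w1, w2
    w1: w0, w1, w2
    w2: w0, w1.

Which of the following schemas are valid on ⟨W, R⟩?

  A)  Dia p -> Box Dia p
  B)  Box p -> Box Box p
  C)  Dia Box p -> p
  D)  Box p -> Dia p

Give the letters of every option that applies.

R is symmetric: every R-edge is matched by its reverse.
R is not transitive: w0 R w1 and w1 R w0 but not w0 R w0.
R is not euclidean: w0 R w2 and w0 R w2 but not w2 R w2.
R is serial: every world has an R-successor.
(A) Dia p -> Box Dia p (axiom 5) characterises the euclidean frames. R is not euclidean — not valid.
(B) axiom 4: valid iff R is transitive. R is not transitive — not valid.
(C) Dia Box p -> p is the dual of axiom B; it is valid on a frame exactly when R is symmetric. R is symmetric, so valid.
(D) Box p -> Dia p (axiom D) characterises the serial frames. R is serial — valid.

C, D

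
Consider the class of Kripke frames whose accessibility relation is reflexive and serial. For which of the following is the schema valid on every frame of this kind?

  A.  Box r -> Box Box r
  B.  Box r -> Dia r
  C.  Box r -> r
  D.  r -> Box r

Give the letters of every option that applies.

(A) Box r -> Box Box r (axiom 4) characterises the transitive frames. Such an R need not be transitive — not valid.
(B) Box r -> Dia r (axiom D) characterises the serial frames. Every such R is serial — valid.
(C) Box r -> r (axiom T) characterises the reflexive frames. Every such R is reflexive — valid.
(D) r -> Box r is equivalent to ◇p→p; it holds exactly when R ⊆ identity. Such an R need not be a subset of the identity — not valid.

B, C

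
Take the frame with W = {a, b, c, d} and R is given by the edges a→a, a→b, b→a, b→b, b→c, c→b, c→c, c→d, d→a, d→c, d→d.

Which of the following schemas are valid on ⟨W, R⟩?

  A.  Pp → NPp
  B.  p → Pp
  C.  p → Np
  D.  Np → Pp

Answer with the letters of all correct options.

B, D

R is reflexive: each world relates to itself.
R is not euclidean: b R a and b R c but not a R c.
R is serial: every world has an R-successor.
R is not a subset of the identity: a R b with a ≠ b.
(A) Pp → NPp is axiom 5; it is valid on a frame exactly when R is euclidean. R is not euclidean, so not valid.
(B) p → Pp (the dual of axiom T) characterises the reflexive frames. R is reflexive — valid.
(C) p → Np is valid only on frames where every R-edge is a self-loop. Here R ⊄ identity — not valid.
(D) Np → Pp is axiom D; it is valid on a frame exactly when R is serial. R is serial, so valid.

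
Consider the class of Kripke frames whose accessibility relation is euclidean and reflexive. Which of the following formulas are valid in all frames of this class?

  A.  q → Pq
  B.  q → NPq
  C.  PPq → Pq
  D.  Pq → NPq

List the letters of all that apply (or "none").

A, B, C, D

A reflexive euclidean relation is also symmetric (from wRw and wRv the euclidean condition gives vRw) and hence transitive; it is an equivalence relation.
(A) the dual of axiom T: valid iff R is reflexive. Every such R is reflexive — valid.
(B) q → NPq is axiom B, which corresponds to symmetry. Every such R is symmetric — valid.
(C) PPq → Pq (the dual of axiom 4) characterises the transitive frames. Every such R is transitive — valid.
(D) Pq → NPq (axiom 5) characterises the euclidean frames. Every such R is euclidean — valid.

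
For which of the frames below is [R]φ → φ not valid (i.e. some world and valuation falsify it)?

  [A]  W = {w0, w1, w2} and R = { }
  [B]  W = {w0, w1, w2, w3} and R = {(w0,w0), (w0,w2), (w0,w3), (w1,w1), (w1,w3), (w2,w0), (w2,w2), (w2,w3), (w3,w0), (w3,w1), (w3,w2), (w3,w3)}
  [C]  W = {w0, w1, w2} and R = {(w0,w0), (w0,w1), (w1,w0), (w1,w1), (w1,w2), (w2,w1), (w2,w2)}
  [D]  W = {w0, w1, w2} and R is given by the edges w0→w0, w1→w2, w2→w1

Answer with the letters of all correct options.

The schema [R]φ → φ is axiom T; it is valid on a frame iff R is reflexive.
(A) R is not reflexive (not w0 R w0), so the schema fails here.
(B) R is reflexive (each world relates to itself), so the schema is valid here.
(C) R is reflexive (each world relates to itself), so the schema is valid here.
(D) R is not reflexive (not w1 R w1), so the schema fails here.

A, D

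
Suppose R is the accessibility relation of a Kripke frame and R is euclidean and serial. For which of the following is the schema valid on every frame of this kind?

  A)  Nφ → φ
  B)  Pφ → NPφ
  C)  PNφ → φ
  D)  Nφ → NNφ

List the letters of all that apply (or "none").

(A) Nφ → φ is axiom T, which corresponds to reflexivity. Such an R need not be reflexive — not valid.
(B) axiom 5: valid iff R is euclidean. Every such R is euclidean — valid.
(C) the dual of axiom B: valid iff R is symmetric. Such an R need not be symmetric — not valid.
(D) Nφ → NNφ is axiom 4, which corresponds to transitivity. Such an R need not be transitive — not valid.

B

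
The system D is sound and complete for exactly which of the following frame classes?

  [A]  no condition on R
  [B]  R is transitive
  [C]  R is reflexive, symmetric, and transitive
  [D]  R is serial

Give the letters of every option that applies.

(A) this class determines K, not D.
(B) this class determines K4, not D.
(C) this class determines S5, not D.
(D) D is sound and complete for exactly this class.

D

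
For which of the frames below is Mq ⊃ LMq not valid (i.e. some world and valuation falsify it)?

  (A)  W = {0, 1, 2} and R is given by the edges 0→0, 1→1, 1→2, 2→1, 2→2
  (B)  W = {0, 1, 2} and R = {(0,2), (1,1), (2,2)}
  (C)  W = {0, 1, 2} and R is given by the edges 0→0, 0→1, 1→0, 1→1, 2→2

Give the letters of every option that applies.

The schema Mq ⊃ LMq is axiom 5; it is valid on a frame iff R is euclidean.
(A) R is euclidean (any two R-successors of the same world are R-related), so the schema is valid here.
(B) R is euclidean (any two R-successors of the same world are R-related), so the schema is valid here.
(C) R is euclidean (any two R-successors of the same world are R-related), so the schema is valid here.

none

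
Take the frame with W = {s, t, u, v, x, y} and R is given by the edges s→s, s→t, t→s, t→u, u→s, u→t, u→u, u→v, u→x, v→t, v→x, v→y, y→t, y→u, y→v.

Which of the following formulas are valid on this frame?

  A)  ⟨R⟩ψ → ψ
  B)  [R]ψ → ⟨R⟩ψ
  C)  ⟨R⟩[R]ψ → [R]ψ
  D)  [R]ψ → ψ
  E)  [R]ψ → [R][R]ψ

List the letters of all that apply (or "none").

R is not reflexive: not t R t.
R is not transitive: s R t and t R u but not s R u.
R is not euclidean: t R s and t R u but not s R u.
R is not serial: x has no R-successor.
R is not a subset of the identity: s R t with s ≠ t.
(A) ⟨R⟩ψ → ψ (the converse of T) corresponds to R being a subset of the identity. Here R ⊄ identity, so not valid.
(B) [R]ψ → ⟨R⟩ψ is axiom D; it is valid on a frame exactly when R is serial. R is not serial, so not valid.
(C) ⟨R⟩[R]ψ → [R]ψ is the dual of axiom 5; it is valid on a frame exactly when R is euclidean. R is not euclidean, so not valid.
(D) [R]ψ → ψ (axiom T) characterises the reflexive frames. R is not reflexive — not valid.
(E) [R]ψ → [R][R]ψ is axiom 4; it is valid on a frame exactly when R is transitive. R is not transitive, so not valid.

none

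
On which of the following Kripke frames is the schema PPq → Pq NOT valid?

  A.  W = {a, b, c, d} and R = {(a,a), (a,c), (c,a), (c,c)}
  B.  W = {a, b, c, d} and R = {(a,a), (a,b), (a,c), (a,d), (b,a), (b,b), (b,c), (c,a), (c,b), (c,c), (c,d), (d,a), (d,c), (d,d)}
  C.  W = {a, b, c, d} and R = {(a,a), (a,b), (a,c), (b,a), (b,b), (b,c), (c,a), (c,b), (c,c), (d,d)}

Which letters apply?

The schema PPq → Pq is the dual of axiom 4; it is valid on a frame iff R is transitive.
(A) R is transitive (R is closed under composition), so the schema is valid here.
(B) R is not transitive (b R a and a R d but not b R d), so the schema fails here.
(C) R is transitive (R is closed under composition), so the schema is valid here.

B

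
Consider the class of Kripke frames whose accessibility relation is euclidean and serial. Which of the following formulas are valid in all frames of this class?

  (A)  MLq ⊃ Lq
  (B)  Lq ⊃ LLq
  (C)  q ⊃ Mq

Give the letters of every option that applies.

(A) MLq ⊃ Lq (the dual of axiom 5) characterises the euclidean frames. Every such R is euclidean — valid.
(B) axiom 4: valid iff R is transitive. Such an R need not be transitive — not valid.
(C) the dual of axiom T: valid iff R is reflexive. Such an R need not be reflexive — not valid.

A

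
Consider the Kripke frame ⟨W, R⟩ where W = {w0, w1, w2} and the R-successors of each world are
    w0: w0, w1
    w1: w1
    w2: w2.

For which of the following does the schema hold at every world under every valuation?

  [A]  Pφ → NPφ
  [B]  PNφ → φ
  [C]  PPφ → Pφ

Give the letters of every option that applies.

R is not symmetric: w0 R w1 but not w1 R w0.
R is transitive: R is closed under composition.
R is not euclidean: w0 R w1 and w0 R w0 but not w1 R w0.
(A) Pφ → NPφ is axiom 5; it is valid on a frame exactly when R is euclidean. R is not euclidean, so not valid.
(B) PNφ → φ is the dual of axiom B; it is valid on a frame exactly when R is symmetric. R is not symmetric, so not valid.
(C) PPφ → Pφ is the dual of axiom 4; it is valid on a frame exactly when R is transitive. R is transitive, so valid.

C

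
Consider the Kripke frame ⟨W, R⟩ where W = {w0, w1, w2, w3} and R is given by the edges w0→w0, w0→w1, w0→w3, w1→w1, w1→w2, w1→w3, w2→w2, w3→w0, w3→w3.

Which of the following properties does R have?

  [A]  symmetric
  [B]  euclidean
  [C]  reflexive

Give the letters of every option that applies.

(A) not symmetric: w0 R w1 but not w1 R w0.
(B) not euclidean: w0 R w1 and w0 R w0 but not w1 R w0.
(C) reflexive: each world relates to itself.

C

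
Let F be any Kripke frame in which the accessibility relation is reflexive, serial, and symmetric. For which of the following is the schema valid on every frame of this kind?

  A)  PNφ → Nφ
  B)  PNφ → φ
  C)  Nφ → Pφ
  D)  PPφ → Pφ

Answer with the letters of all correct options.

(A) the dual of axiom 5: valid iff R is euclidean. Such an R need not be euclidean — not valid.
(B) PNφ → φ is the dual of axiom B, which corresponds to symmetry. Every such R is symmetric — valid.
(C) Nφ → Pφ is axiom D; it is valid on a frame exactly when R is serial. Every such R is serial, so valid.
(D) PPφ → Pφ is the dual of axiom 4; it is valid on a frame exactly when R is transitive. Such an R need not be transitive, so not valid.

B, C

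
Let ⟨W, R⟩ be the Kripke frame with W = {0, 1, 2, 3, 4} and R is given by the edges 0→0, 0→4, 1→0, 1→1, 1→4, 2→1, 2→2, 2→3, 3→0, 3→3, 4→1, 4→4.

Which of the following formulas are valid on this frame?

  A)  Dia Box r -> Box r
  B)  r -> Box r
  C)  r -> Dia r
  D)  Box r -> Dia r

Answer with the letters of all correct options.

C, D

R is reflexive: each world relates to itself.
R is not euclidean: 0 R 4 and 0 R 0 but not 4 R 0.
R is serial: every world has an R-successor.
R is not a subset of the identity: 0 R 4 with 0 ≠ 4.
(A) Dia Box r -> Box r is the dual of axiom 5; it is valid on a frame exactly when R is euclidean. R is not euclidean, so not valid.
(B) r -> Box r is valid only on frames where every R-edge is a self-loop. Here R ⊄ identity — not valid.
(C) r -> Dia r is the dual of axiom T, which corresponds to reflexivity. R is reflexive — valid.
(D) Box r -> Dia r is axiom D, which corresponds to seriality. R is serial — valid.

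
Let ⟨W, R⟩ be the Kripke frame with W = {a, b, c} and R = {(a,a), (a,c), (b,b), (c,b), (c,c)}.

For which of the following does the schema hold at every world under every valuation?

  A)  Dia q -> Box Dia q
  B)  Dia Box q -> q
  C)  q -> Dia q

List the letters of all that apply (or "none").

C

R is reflexive: each world relates to itself.
R is not symmetric: a R c but not c R a.
R is not euclidean: a R c and a R a but not c R a.
(A) Dia q -> Box Dia q is axiom 5, which corresponds to the euclidean property. R is not euclidean — not valid.
(B) Dia Box q -> q is the dual of axiom B; it is valid on a frame exactly when R is symmetric. R is not symmetric, so not valid.
(C) q -> Dia q is the dual of axiom T; it is valid on a frame exactly when R is reflexive. R is reflexive, so valid.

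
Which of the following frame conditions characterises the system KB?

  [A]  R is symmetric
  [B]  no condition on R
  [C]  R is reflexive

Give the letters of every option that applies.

(A) KB is sound and complete for exactly this class.
(B) this class determines K, not KB.
(C) this class determines T (= KT), not KB.

A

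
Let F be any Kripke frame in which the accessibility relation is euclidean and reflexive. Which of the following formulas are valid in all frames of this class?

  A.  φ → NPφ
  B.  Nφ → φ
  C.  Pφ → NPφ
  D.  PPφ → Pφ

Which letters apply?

A reflexive euclidean relation is also symmetric (from wRw and wRv the euclidean condition gives vRw) and hence transitive; it is an equivalence relation.
(A) axiom B: valid iff R is symmetric. Every such R is symmetric — valid.
(B) Nφ → φ (axiom T) characterises the reflexive frames. Every such R is reflexive — valid.
(C) Pφ → NPφ is axiom 5, which corresponds to the euclidean property. Every such R is euclidean — valid.
(D) PPφ → Pφ (the dual of axiom 4) characterises the transitive frames. Every such R is transitive — valid.

A, B, C, D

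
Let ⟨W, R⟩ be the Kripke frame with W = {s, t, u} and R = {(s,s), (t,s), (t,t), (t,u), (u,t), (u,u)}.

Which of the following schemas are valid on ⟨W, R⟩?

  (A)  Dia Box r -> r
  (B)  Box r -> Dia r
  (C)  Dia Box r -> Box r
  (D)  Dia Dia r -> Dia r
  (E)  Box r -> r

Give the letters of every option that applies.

R is reflexive: each world relates to itself.
R is not symmetric: t R s but not s R t.
R is not transitive: u R t and t R s but not u R s.
R is not euclidean: t R s and t R t but not s R t.
R is serial: every world has an R-successor.
(A) the dual of axiom B: valid iff R is symmetric. R is not symmetric — not valid.
(B) axiom D: valid iff R is serial. R is serial — valid.
(C) Dia Box r -> Box r is the dual of axiom 5, which corresponds to the euclidean property. R is not euclidean — not valid.
(D) the dual of axiom 4: valid iff R is transitive. R is not transitive — not valid.
(E) Box r -> r is axiom T, which corresponds to reflexivity. R is reflexive — valid.

B, E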